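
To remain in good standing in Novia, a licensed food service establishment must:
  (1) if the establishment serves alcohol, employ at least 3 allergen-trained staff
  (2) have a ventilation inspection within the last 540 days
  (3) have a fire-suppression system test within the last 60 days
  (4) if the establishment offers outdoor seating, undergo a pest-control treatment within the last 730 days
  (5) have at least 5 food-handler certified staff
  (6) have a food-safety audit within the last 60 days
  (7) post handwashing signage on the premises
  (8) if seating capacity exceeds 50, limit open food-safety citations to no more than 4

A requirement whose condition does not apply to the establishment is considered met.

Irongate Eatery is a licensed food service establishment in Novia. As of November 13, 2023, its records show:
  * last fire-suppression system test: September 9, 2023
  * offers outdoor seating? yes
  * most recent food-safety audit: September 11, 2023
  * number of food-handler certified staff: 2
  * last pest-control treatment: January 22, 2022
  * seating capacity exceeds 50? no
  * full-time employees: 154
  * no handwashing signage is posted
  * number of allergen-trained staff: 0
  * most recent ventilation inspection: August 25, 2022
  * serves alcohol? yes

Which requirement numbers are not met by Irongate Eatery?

1, 3, 5, 6, 7

1. condition 'serves alcohol' holds; allergen-trained staff 0 < 3 → not met
2. ventilation inspection 445 days ago vs limit 540 → met
3. fire-suppression system test 65 days ago vs limit 60 → not met
4. condition 'offers outdoor seating' holds; pest-control treatment 660 days ago vs limit 730 → met
5. food-handler certified staff 2 < 5 → not met
6. food-safety audit 63 days ago vs limit 60 → not met
7. handwashing signage absent → not met
8. condition 'seating capacity exceeds 50' does not hold → requirement n/a → met
Not met: 1, 3, 5, 6, 7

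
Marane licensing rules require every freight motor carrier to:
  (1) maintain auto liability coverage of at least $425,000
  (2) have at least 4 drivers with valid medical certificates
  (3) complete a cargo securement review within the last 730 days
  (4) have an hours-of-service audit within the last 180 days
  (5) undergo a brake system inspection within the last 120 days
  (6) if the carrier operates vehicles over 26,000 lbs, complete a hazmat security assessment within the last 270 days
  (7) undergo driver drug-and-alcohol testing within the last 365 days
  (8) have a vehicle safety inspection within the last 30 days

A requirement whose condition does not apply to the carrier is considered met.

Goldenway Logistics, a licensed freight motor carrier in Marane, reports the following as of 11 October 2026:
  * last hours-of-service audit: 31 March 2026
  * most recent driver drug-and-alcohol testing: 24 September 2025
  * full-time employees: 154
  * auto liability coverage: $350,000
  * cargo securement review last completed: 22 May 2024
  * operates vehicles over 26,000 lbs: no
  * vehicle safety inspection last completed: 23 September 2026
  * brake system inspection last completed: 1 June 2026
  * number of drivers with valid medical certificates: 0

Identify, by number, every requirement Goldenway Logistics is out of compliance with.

1, 2, 3, 4, 5, 7

1. auto liability coverage $350,000 < $425,000 → not met
2. drivers with valid medical certificates 0 < 4 → not met
3. cargo securement review 872 days ago vs limit 730 → not met
4. hours-of-service audit 194 days ago vs limit 180 → not met
5. brake system inspection 132 days ago vs limit 120 → not met
6. condition 'operates vehicles over 26,000 lbs' does not hold → requirement n/a → met
7. driver drug-and-alcohol testing 382 days ago vs limit 365 → not met
8. vehicle safety inspection 18 days ago vs limit 30 → met
Not met: 1, 2, 3, 4, 5, 7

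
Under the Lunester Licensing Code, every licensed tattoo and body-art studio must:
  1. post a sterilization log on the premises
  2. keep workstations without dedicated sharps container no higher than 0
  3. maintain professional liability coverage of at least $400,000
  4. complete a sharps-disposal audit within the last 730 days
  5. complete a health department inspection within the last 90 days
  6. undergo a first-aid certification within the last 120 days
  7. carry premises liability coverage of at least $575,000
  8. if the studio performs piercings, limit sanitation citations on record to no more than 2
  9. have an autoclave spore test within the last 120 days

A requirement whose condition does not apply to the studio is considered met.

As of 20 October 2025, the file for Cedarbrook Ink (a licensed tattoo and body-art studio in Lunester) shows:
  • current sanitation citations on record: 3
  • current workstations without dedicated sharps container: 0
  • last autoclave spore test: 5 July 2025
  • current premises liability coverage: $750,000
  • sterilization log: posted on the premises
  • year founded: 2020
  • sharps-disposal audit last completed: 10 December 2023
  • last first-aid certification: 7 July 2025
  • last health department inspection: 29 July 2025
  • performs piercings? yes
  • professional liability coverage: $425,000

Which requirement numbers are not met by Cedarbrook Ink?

1. sterilization log present → met
2. workstations without dedicated sharps container 0 ≤ 0 → met
3. professional liability coverage $425,000 ≥ $400,000 → met
4. sharps-disposal audit 680 days ago vs limit 730 → met
5. health department inspection 83 days ago vs limit 90 → met
6. first-aid certification 105 days ago vs limit 120 → met
7. premises liability coverage $750,000 ≥ $575,000 → met
8. condition 'performs piercings' holds; sanitation citations on record 3 > 2 → not met
9. autoclave spore test 107 days ago vs limit 120 → met
Not met: 8

8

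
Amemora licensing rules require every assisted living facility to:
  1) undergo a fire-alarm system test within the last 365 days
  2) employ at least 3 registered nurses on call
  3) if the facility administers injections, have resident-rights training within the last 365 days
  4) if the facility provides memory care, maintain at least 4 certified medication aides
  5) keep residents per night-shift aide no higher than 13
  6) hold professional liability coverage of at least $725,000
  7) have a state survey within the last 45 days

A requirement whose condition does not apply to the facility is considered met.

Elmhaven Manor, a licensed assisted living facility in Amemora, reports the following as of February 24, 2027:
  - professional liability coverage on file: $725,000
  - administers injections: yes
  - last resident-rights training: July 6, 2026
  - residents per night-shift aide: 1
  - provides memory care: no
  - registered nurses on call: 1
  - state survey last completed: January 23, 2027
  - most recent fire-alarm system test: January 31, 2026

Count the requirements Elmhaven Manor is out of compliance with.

2

1. fire-alarm system test 389 days ago vs limit 365 → not met
2. registered nurses on call 1 < 3 → not met
3. condition 'administers injections' holds; resident-rights training 233 days ago vs limit 365 → met
4. condition 'provides memory care' does not hold → requirement n/a → met
5. residents per night-shift aide 1 ≤ 13 → met
6. professional liability coverage $725,000 ≥ $725,000 → met
7. state survey 32 days ago vs limit 45 → met
Not met: 2 of 7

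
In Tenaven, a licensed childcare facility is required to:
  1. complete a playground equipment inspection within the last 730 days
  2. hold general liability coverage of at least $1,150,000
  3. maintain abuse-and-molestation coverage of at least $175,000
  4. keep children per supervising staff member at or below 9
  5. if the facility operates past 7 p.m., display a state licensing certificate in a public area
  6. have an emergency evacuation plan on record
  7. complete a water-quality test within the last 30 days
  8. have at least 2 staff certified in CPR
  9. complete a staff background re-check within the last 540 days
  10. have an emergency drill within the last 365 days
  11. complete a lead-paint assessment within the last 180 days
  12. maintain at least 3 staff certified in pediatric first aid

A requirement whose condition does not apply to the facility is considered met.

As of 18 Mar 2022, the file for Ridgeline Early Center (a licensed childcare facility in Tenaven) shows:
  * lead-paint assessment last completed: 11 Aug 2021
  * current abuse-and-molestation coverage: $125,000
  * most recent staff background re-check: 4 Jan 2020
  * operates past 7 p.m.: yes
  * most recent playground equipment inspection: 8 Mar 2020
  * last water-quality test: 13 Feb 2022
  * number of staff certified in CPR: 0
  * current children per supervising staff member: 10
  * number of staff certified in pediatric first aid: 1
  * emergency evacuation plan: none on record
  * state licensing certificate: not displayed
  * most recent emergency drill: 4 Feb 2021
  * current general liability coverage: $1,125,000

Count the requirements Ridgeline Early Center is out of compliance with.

12

1. playground equipment inspection 740 days ago vs limit 730 → not met
2. general liability coverage $1,125,000 < $1,150,000 → not met
3. abuse-and-molestation coverage $125,000 < $175,000 → not met
4. children per supervising staff member 10 > 9 → not met
5. condition 'operates past 7 p.m.' holds; state licensing certificate absent → not met
6. emergency evacuation plan absent → not met
7. water-quality test 33 days ago vs limit 30 → not met
8. staff certified in CPR 0 < 2 → not met
9. staff background re-check 804 days ago vs limit 540 → not met
10. emergency drill 407 days ago vs limit 365 → not met
11. lead-paint assessment 219 days ago vs limit 180 → not met
12. staff certified in pediatric first aid 1 < 3 → not met
Not met: 12 of 12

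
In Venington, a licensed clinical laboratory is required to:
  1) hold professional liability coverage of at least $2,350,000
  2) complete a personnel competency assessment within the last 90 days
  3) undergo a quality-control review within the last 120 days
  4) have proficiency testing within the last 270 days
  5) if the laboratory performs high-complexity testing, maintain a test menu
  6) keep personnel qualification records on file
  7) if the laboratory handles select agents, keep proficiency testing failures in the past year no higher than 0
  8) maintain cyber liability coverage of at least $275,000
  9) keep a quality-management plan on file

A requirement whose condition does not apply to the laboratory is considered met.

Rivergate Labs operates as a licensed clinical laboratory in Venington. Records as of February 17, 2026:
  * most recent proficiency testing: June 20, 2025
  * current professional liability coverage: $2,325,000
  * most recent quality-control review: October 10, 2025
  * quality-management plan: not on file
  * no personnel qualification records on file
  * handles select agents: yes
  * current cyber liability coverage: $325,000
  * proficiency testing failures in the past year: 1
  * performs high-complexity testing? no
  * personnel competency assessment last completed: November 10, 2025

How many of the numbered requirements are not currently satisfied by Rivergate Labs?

6

1. professional liability coverage $2,325,000 < $2,350,000 → not met
2. personnel competency assessment 99 days ago vs limit 90 → not met
3. quality-control review 130 days ago vs limit 120 → not met
4. proficiency testing 242 days ago vs limit 270 → met
5. condition 'performs high-complexity testing' does not hold → requirement n/a → met
6. personnel qualification records absent → not met
7. condition 'handles select agents' holds; proficiency testing failures in the past year 1 > 0 → not met
8. cyber liability coverage $325,000 ≥ $275,000 → met
9. quality-management plan absent → not met
Not met: 6 of 9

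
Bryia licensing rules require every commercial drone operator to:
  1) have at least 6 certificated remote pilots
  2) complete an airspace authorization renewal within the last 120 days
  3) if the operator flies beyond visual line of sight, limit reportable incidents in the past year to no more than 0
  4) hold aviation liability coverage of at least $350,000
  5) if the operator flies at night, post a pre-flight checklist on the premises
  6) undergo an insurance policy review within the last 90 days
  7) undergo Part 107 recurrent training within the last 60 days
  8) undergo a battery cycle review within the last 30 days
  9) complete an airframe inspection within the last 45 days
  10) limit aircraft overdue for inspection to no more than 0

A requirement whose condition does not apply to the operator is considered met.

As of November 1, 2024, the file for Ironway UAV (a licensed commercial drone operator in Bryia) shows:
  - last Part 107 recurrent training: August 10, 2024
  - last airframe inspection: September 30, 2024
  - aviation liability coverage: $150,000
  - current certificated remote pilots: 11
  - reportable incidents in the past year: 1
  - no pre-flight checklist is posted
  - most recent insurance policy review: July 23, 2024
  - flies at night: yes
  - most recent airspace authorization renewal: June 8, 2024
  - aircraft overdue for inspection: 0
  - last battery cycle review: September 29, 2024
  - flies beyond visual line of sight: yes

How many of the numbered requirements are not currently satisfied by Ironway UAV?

1. certificated remote pilots 11 ≥ 6 → met
2. airspace authorization renewal 146 days ago vs limit 120 → not met
3. condition 'flies beyond visual line of sight' holds; reportable incidents in the past year 1 > 0 → not met
4. aviation liability coverage $150,000 < $350,000 → not met
5. condition 'flies at night' holds; pre-flight checklist absent → not met
6. insurance policy review 101 days ago vs limit 90 → not met
7. Part 107 recurrent training 83 days ago vs limit 60 → not met
8. battery cycle review 33 days ago vs limit 30 → not met
9. airframe inspection 32 days ago vs limit 45 → met
10. aircraft overdue for inspection 0 ≤ 0 → met
Not met: 7 of 10

7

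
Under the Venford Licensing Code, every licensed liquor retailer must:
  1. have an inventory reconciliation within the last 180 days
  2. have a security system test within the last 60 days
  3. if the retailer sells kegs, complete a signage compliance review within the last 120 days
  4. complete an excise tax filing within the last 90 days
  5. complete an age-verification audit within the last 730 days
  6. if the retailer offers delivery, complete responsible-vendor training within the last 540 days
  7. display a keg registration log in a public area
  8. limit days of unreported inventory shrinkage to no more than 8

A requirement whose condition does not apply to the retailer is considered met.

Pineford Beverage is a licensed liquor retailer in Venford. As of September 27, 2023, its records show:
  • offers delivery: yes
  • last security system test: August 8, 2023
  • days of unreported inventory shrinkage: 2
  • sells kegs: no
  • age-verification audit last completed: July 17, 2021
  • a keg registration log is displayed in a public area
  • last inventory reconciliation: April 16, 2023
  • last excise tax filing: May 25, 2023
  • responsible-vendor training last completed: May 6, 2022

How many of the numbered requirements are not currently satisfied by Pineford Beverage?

1. inventory reconciliation 164 days ago vs limit 180 → met
2. security system test 50 days ago vs limit 60 → met
3. condition 'sells kegs' does not hold → requirement n/a → met
4. excise tax filing 125 days ago vs limit 90 → not met
5. age-verification audit 802 days ago vs limit 730 → not met
6. condition 'offers delivery' holds; responsible-vendor training 509 days ago vs limit 540 → met
7. keg registration log present → met
8. days of unreported inventory shrinkage 2 ≤ 8 → met
Not met: 2 of 8

2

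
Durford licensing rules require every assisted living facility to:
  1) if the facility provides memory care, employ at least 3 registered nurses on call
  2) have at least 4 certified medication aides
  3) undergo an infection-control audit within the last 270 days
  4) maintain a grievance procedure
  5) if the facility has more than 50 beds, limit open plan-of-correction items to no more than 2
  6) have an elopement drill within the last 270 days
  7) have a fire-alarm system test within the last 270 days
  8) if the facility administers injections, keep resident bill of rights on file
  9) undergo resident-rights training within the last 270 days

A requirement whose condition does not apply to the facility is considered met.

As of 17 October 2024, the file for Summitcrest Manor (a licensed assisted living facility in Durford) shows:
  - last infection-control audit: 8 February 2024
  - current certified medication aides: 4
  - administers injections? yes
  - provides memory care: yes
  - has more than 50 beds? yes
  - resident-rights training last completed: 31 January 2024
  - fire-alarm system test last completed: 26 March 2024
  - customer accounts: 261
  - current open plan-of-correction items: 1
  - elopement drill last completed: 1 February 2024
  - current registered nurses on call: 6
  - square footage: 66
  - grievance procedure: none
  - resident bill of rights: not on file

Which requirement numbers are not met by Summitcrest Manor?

4, 8

1. condition 'provides memory care' holds; registered nurses on call 6 ≥ 3 → met
2. certified medication aides 4 ≥ 4 → met
3. infection-control audit 252 days ago vs limit 270 → met
4. grievance procedure absent → not met
5. condition 'has more than 50 beds' holds; open plan-of-correction items 1 ≤ 2 → met
6. elopement drill 259 days ago vs limit 270 → met
7. fire-alarm system test 205 days ago vs limit 270 → met
8. condition 'administers injections' holds; resident bill of rights absent → not met
9. resident-rights training 260 days ago vs limit 270 → met
Not met: 4, 8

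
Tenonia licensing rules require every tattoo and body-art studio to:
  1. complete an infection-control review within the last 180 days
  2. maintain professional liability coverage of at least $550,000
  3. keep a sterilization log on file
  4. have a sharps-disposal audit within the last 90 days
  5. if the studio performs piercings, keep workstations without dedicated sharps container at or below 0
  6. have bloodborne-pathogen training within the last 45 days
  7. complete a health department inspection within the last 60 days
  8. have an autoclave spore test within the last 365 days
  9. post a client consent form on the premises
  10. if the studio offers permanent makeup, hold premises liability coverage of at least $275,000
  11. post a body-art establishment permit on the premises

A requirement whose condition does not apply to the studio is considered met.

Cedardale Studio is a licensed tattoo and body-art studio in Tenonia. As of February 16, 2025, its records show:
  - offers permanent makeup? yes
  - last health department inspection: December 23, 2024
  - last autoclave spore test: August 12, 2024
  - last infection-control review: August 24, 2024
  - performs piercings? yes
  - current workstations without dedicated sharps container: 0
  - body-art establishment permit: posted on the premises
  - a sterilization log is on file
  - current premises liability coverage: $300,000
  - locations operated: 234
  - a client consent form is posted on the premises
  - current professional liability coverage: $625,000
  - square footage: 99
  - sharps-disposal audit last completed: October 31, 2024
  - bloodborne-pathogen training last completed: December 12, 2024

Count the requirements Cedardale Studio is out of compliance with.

1. infection-control review 176 days ago vs limit 180 → met
2. professional liability coverage $625,000 ≥ $550,000 → met
3. sterilization log present → met
4. sharps-disposal audit 108 days ago vs limit 90 → not met
5. condition 'performs piercings' holds; workstations without dedicated sharps container 0 ≤ 0 → met
6. bloodborne-pathogen training 66 days ago vs limit 45 → not met
7. health department inspection 55 days ago vs limit 60 → met
8. autoclave spore test 188 days ago vs limit 365 → met
9. client consent form present → met
10. condition 'offers permanent makeup' holds; premises liability coverage $300,000 ≥ $275,000 → met
11. body-art establishment permit present → met
Not met: 2 of 11

2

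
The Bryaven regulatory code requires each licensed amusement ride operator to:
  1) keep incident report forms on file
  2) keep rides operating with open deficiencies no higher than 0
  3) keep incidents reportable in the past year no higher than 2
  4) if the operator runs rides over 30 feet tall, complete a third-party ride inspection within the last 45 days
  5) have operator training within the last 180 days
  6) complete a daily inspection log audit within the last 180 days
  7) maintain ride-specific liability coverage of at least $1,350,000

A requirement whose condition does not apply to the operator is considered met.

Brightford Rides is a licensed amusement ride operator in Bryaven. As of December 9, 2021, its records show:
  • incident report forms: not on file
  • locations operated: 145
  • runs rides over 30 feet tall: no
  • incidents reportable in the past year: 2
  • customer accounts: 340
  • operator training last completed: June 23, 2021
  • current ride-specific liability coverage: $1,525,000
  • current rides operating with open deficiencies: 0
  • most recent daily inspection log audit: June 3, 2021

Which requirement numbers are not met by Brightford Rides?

1. incident report forms absent → not met
2. rides operating with open deficiencies 0 ≤ 0 → met
3. incidents reportable in the past year 2 ≤ 2 → met
4. condition 'runs rides over 30 feet tall' does not hold → requirement n/a → met
5. operator training 169 days ago vs limit 180 → met
6. daily inspection log audit 189 days ago vs limit 180 → not met
7. ride-specific liability coverage $1,525,000 ≥ $1,350,000 → met
Not met: 1, 6

1, 6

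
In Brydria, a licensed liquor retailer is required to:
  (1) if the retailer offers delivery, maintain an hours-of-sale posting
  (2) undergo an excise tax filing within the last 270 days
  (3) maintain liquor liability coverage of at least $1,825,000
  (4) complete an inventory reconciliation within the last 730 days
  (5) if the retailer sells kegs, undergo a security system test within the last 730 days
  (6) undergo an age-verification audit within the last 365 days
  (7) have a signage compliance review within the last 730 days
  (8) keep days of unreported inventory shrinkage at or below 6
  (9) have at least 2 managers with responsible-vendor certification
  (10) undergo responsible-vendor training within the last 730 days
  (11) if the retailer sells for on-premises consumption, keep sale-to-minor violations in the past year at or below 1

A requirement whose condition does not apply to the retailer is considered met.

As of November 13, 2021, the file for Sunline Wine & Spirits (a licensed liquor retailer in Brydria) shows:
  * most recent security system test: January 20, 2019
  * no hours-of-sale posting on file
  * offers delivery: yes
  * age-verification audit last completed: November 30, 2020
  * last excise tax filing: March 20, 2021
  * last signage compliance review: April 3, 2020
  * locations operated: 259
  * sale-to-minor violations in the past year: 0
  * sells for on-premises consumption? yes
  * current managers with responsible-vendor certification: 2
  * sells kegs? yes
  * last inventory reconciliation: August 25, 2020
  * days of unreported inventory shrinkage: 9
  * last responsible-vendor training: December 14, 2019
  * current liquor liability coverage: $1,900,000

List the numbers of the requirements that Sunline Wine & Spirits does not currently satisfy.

1, 5, 8

1. condition 'offers delivery' holds; hours-of-sale posting absent → not met
2. excise tax filing 238 days ago vs limit 270 → met
3. liquor liability coverage $1,900,000 ≥ $1,825,000 → met
4. inventory reconciliation 445 days ago vs limit 730 → met
5. condition 'sells kegs' holds; security system test 1028 days ago vs limit 730 → not met
6. age-verification audit 348 days ago vs limit 365 → met
7. signage compliance review 589 days ago vs limit 730 → met
8. days of unreported inventory shrinkage 9 > 6 → not met
9. managers with responsible-vendor certification 2 ≥ 2 → met
10. responsible-vendor training 700 days ago vs limit 730 → met
11. condition 'sells for on-premises consumption' holds; sale-to-minor violations in the past year 0 ≤ 1 → met
Not met: 1, 5, 8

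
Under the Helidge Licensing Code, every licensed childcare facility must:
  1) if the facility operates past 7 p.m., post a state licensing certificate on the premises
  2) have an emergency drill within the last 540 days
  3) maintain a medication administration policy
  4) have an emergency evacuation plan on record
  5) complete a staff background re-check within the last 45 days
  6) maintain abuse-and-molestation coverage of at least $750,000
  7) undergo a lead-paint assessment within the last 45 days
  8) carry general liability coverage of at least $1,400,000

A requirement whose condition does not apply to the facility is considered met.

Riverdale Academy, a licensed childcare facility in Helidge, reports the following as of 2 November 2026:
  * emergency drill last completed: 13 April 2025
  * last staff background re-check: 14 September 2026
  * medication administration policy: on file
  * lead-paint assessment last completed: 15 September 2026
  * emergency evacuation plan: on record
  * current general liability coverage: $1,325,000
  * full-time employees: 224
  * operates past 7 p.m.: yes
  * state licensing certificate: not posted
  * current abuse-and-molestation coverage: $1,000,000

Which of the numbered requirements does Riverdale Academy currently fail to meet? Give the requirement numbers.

1, 2, 5, 7, 8

1. condition 'operates past 7 p.m.' holds; state licensing certificate absent → not met
2. emergency drill 568 days ago vs limit 540 → not met
3. medication administration policy present → met
4. emergency evacuation plan present → met
5. staff background re-check 49 days ago vs limit 45 → not met
6. abuse-and-molestation coverage $1,000,000 ≥ $750,000 → met
7. lead-paint assessment 48 days ago vs limit 45 → not met
8. general liability coverage $1,325,000 < $1,400,000 → not met
Not met: 1, 2, 5, 7, 8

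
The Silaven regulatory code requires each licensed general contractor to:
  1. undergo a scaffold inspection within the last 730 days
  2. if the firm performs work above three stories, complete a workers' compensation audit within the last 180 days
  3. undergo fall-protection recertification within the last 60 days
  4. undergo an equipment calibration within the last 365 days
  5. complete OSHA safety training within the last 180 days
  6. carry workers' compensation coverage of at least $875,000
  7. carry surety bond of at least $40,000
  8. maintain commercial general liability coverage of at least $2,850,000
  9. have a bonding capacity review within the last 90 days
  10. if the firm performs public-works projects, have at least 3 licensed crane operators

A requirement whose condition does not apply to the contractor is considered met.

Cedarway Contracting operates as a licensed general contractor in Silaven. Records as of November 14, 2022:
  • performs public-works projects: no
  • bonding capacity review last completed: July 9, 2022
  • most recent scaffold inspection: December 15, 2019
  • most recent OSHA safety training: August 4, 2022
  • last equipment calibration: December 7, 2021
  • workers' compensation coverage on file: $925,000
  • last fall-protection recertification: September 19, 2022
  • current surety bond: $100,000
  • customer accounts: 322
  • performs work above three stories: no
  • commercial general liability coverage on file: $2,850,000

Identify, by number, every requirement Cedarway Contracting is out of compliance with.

1. scaffold inspection 1065 days ago vs limit 730 → not met
2. condition 'performs work above three stories' does not hold → requirement n/a → met
3. fall-protection recertification 56 days ago vs limit 60 → met
4. equipment calibration 342 days ago vs limit 365 → met
5. OSHA safety training 102 days ago vs limit 180 → met
6. workers' compensation coverage $925,000 ≥ $875,000 → met
7. surety bond $100,000 ≥ $40,000 → met
8. commercial general liability coverage $2,850,000 ≥ $2,850,000 → met
9. bonding capacity review 128 days ago vs limit 90 → not met
10. condition 'performs public-works projects' does not hold → requirement n/a → met
Not met: 1, 9

1, 9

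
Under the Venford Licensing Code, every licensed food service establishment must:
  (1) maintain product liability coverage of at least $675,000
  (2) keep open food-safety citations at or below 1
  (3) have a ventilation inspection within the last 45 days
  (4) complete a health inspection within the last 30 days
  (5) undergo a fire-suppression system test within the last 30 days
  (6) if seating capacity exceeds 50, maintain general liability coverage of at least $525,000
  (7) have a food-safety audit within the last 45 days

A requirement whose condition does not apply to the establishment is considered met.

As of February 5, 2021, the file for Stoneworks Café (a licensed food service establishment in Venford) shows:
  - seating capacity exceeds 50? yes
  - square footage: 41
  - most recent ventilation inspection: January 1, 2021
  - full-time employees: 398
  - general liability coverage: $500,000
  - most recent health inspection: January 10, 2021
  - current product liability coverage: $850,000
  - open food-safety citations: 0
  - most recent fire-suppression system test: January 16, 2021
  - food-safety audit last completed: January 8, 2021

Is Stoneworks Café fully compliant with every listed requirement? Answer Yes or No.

No

1. product liability coverage $850,000 ≥ $675,000 → met
2. open food-safety citations 0 ≤ 1 → met
3. ventilation inspection 35 days ago vs limit 45 → met
4. health inspection 26 days ago vs limit 30 → met
5. fire-suppression system test 20 days ago vs limit 30 → met
6. condition 'seating capacity exceeds 50' holds; general liability coverage $500,000 < $525,000 → not met
7. food-safety audit 28 days ago vs limit 45 → met
Not met: 6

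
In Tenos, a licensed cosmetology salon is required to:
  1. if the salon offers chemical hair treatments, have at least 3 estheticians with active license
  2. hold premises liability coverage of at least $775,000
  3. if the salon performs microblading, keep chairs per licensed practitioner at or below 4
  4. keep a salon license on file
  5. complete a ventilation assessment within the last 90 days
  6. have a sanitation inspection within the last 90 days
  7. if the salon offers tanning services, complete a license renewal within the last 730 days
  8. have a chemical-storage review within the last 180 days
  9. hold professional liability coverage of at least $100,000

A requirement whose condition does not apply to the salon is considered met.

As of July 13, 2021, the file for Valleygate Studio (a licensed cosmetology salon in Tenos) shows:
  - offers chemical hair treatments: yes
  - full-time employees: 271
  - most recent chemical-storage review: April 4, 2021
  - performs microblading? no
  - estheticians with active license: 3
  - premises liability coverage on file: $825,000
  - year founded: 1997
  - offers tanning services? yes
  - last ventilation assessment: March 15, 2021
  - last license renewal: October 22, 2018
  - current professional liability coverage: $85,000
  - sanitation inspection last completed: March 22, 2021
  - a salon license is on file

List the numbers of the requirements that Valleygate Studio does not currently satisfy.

5, 6, 7, 9

1. condition 'offers chemical hair treatments' holds; estheticians with active license 3 ≥ 3 → met
2. premises liability coverage $825,000 ≥ $775,000 → met
3. condition 'performs microblading' does not hold → requirement n/a → met
4. salon license present → met
5. ventilation assessment 120 days ago vs limit 90 → not met
6. sanitation inspection 113 days ago vs limit 90 → not met
7. condition 'offers tanning services' holds; license renewal 995 days ago vs limit 730 → not met
8. chemical-storage review 100 days ago vs limit 180 → met
9. professional liability coverage $85,000 < $100,000 → not met
Not met: 5, 6, 7, 9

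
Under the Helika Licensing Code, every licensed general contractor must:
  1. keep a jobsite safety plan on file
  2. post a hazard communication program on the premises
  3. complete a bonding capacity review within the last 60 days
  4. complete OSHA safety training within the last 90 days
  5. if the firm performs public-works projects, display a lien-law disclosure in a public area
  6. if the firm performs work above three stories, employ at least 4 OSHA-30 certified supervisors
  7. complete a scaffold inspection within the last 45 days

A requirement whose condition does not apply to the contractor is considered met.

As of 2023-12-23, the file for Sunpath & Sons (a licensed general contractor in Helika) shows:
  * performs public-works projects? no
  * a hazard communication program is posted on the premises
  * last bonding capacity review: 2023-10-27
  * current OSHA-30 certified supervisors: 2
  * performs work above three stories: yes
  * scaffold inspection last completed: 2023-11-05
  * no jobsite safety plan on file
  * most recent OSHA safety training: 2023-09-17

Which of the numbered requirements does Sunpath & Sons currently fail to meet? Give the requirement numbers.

1, 4, 6, 7

1. jobsite safety plan absent → not met
2. hazard communication program present → met
3. bonding capacity review 57 days ago vs limit 60 → met
4. OSHA safety training 97 days ago vs limit 90 → not met
5. condition 'performs public-works projects' does not hold → requirement n/a → met
6. condition 'performs work above three stories' holds; OSHA-30 certified supervisors 2 < 4 → not met
7. scaffold inspection 48 days ago vs limit 45 → not met
Not met: 1, 4, 6, 7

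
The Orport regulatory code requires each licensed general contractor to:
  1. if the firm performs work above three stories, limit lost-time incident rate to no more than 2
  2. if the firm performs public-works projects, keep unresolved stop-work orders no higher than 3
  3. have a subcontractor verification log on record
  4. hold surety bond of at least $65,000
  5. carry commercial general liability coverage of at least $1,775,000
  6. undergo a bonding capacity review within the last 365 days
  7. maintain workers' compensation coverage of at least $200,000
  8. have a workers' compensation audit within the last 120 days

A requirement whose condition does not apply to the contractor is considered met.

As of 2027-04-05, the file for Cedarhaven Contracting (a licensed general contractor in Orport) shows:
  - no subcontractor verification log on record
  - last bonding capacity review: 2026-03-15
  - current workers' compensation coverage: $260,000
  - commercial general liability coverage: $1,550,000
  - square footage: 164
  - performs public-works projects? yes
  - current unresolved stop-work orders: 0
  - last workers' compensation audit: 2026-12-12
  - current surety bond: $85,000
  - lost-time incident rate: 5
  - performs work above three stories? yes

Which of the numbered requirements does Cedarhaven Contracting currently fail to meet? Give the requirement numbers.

1, 3, 5, 6

1. condition 'performs work above three stories' holds; lost-time incident rate 5 > 2 → not met
2. condition 'performs public-works projects' holds; unresolved stop-work orders 0 ≤ 3 → met
3. subcontractor verification log absent → not met
4. surety bond $85,000 ≥ $65,000 → met
5. commercial general liability coverage $1,550,000 < $1,775,000 → not met
6. bonding capacity review 386 days ago vs limit 365 → not met
7. workers' compensation coverage $260,000 ≥ $200,000 → met
8. workers' compensation audit 114 days ago vs limit 120 → met
Not met: 1, 3, 5, 6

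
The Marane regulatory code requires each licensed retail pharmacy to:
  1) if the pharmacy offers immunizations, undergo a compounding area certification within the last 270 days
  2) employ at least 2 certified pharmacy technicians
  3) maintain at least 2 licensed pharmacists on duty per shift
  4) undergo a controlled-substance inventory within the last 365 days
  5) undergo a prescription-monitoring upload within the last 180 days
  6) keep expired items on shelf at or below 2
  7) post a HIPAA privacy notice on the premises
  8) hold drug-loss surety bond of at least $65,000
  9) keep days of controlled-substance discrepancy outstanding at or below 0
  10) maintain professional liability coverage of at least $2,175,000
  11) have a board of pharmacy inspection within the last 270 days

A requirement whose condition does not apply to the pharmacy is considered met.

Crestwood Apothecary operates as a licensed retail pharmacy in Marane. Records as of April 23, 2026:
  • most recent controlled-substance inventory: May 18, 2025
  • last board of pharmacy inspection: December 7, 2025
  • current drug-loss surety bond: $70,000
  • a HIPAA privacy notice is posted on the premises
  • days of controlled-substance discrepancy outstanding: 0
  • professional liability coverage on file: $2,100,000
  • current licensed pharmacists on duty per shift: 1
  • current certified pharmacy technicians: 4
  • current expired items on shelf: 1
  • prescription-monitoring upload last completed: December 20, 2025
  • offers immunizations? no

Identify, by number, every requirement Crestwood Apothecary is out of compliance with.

3, 10

1. condition 'offers immunizations' does not hold → requirement n/a → met
2. certified pharmacy technicians 4 ≥ 2 → met
3. licensed pharmacists on duty per shift 1 < 2 → not met
4. controlled-substance inventory 340 days ago vs limit 365 → met
5. prescription-monitoring upload 124 days ago vs limit 180 → met
6. expired items on shelf 1 ≤ 2 → met
7. HIPAA privacy notice present → met
8. drug-loss surety bond $70,000 ≥ $65,000 → met
9. days of controlled-substance discrepancy outstanding 0 ≤ 0 → met
10. professional liability coverage $2,100,000 < $2,175,000 → not met
11. board of pharmacy inspection 137 days ago vs limit 270 → met
Not met: 3, 10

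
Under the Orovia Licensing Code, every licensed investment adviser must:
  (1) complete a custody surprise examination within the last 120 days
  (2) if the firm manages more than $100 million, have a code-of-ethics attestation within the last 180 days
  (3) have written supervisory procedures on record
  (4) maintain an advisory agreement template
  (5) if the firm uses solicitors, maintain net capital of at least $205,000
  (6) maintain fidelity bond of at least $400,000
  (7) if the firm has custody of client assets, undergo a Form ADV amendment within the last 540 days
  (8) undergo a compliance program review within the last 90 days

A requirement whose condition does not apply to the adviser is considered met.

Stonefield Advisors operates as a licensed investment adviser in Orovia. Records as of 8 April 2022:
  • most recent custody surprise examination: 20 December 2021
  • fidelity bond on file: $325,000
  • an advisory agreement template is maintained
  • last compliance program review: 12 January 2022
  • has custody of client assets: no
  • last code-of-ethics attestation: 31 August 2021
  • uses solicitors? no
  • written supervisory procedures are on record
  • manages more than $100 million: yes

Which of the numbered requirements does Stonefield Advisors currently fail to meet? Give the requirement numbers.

1. custody surprise examination 109 days ago vs limit 120 → met
2. condition 'manages more than $100 million' holds; code-of-ethics attestation 220 days ago vs limit 180 → not met
3. written supervisory procedures present → met
4. advisory agreement template present → met
5. condition 'uses solicitors' does not hold → requirement n/a → met
6. fidelity bond $325,000 < $400,000 → not met
7. condition 'has custody of client assets' does not hold → requirement n/a → met
8. compliance program review 86 days ago vs limit 90 → met
Not met: 2, 6

2, 6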